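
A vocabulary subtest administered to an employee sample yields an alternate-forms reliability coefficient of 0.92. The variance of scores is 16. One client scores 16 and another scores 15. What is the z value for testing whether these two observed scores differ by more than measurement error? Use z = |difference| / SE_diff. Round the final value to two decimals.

SD = √16 ≈ 4.00000
The standard error of measurement is 4.00000×√(1 − 0.92000) ≈ 4.00000×0.28284 ≈ 1.13137.
SE_diff = SEM × √2 ≈ 1.13137 × 1.41421 ≈ 1.60000
z = 1 / 1.60000 ≈ 0.62500

0.63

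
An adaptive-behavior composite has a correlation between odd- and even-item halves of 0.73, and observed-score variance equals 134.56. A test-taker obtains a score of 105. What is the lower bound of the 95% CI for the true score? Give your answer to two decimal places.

96.02

σ = 134.56^(1/2) = 11.600
Full-length reliability (Spearman-Brown) = 2(0.73)/(1+0.73) ≃ 0.844
SEM = 11.600 × √(1 − 0.844) = 11.600 × √0.156 ≃ 11.600 × 0.395 ≃ 4.583
Margin = 1.96 × 4.583 ≃ 8.982
Lower limit = 105 − 8.982 ≃ 96.018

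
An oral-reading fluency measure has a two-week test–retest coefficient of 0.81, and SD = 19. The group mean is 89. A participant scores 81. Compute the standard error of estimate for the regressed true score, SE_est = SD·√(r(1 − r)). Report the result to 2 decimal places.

SE_est = SD * √(r(1 − r)) = 19.000 * √0.154 ≃ 19.000 * 0.392 ≃ 7.454

7.45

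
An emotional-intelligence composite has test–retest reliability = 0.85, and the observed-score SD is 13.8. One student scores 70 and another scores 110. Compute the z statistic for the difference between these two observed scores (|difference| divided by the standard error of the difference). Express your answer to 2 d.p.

5.29

SEM = 13.8000 · √(1 − 0.8500) = 13.8000 · √0.1500 ≈ 13.8000 · 0.3873 ≈ 5.3447
Standard error of the difference = 5.3447·√2 ≈ 7.5586
z = 40 / 7.5586 ≈ 5.2920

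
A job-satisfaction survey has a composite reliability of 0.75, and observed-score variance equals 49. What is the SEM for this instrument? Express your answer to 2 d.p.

3.50

SD = √49 ≃ 7.000
The standard error of measurement is 7.000×√(1 − 0.750) ≃ 7.000×0.500 ≃ 3.500.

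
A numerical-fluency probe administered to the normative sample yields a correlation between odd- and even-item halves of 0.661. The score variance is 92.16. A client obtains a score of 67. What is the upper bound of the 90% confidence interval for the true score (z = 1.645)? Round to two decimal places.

74.13

SD = √92.16 = 9.600
r_full = 2·0.661 / (1 + 0.661) ≈ 0.796
SEM = 9.600·√(1 − 0.796) ≈ 4.337
1.645 · SEM ≈ 7.134
Upper limit = 67 + 7.134 ≈ 74.134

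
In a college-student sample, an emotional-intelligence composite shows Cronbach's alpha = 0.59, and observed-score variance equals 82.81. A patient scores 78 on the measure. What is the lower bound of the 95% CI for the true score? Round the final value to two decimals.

66.58

σ = 82.81^(1/2) = 9.10000
SEM = 9.10000×√(1 − 0.59000) ≈ 5.82684
1.96 × SEM ≈ 11.42061
Lower limit = 78 − 11.42061 ≈ 66.57939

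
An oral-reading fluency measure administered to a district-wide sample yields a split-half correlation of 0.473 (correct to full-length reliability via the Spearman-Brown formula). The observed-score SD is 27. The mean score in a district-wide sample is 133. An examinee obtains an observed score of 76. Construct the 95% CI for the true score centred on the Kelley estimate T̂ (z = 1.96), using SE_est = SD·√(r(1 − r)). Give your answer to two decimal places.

Spearman-Brown: r = 2(0.473) / (1 + 0.473) = 0.946 / 1.473 ≈ 0.642
Estimated true score = 0.642*76 + (1 − 0.642)*133 ≈ 96.393
SE_est = SD * √(r(1 − r)) = 27.000 * √0.230 ≈ 27.000 * 0.479 ≈ 12.942
95% CI: 96.393 ± 25.367 ≈ (71.026, 121.760)

[71.03, 121.76]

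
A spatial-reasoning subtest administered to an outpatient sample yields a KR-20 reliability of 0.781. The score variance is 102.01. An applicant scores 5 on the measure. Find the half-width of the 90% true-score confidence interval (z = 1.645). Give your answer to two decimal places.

SD = √102.01 = 10.1000
The standard error of measurement is 10.1000·√(1 − 0.7810) ≃ 10.1000·0.4680 ≃ 4.7265.
1.645 · SEM ≃ 7.7752

7.78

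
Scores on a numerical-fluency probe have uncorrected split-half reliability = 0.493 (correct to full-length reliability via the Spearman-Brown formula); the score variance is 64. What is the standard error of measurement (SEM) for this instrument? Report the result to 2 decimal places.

4.66

σ = 64^(1/2) = 8.00000
r_full = 2·0.493 / (1 + 0.493) ≈ 0.66042
SEM = 8.00000 × √(1 − 0.66042) = 8.00000 × √0.33958 ≈ 8.00000 × 0.58274 ≈ 4.66191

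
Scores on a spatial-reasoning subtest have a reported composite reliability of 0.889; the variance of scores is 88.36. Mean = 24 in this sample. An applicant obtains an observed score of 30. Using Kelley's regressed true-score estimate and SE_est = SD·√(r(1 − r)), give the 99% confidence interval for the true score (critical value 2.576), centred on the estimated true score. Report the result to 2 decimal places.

SD = √88.36 ≈ 9.4000
T̂ = r·X + (1 − r)·M = 0.8890·30 + 0.1110·24 = 26.6700 + 2.6640 ≈ 29.3340
SE_est = SD · √(r(1 − r)) = 9.4000 · √0.0987 ≈ 9.4000 · 0.3141 ≈ 2.9528
99% CI: 29.3340 ± 7.6065 ≈ (21.7275, 36.9405)

[21.73, 36.94]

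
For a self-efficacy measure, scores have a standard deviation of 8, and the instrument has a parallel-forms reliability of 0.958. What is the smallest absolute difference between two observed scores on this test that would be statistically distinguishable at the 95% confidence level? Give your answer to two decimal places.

4.54

SEM = 8.0000 × √(1 − 0.9580) = 8.0000 × √0.0420 ≈ 8.0000 × 0.2049 ≈ 1.6395
SE_diff = SEM × √2 ≈ 1.6395 × 1.4142 ≈ 2.3186
Minimum reliable difference = 1.96 × SE_diff ≈ 1.96 × 2.3186 ≈ 4.5445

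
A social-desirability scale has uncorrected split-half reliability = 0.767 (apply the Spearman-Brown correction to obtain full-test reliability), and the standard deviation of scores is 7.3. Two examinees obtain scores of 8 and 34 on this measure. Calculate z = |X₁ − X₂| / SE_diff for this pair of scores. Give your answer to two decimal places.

r_full = 2·0.767 / (1 + 0.767) ≈ 0.8681
SEM = 7.3000 · √(1 − 0.8681) = 7.3000 · √0.1319 ≈ 7.3000 · 0.3631 ≈ 2.6508
SE_diff = √2 · SEM ≈ 3.7488
z = |8 − 34| / 3.7488 = 26 / 3.7488 ≈ 6.9355

6.94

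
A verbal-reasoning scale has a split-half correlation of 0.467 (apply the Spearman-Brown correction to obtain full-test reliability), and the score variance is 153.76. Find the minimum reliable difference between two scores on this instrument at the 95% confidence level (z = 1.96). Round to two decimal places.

SD = √153.76 ≃ 12.4000
Spearman-Brown: r = 2(0.467) / (1 + 0.467) = 0.9340 / 1.4670 ≃ 0.6367
SEM = 12.4000 · √(1 − 0.6367) = 12.4000 · √0.3633 ≃ 12.4000 · 0.6028 ≃ 7.4743
SE_diff = √2 · SEM ≃ 10.5702
Smallest detectable difference = 1.96·10.5702 ≃ 20.7177

20.72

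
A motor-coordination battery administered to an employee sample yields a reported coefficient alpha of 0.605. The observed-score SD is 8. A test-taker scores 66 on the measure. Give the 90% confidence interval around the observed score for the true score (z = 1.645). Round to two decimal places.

The standard error of measurement is 8.00000·√(1 − 0.60500) ≃ 8.00000·0.62849 ≃ 5.02792.
Half-width = 1.645·5.02792 ≃ 8.27093
Interval: (57.72907, 74.27093)

[57.73, 74.27]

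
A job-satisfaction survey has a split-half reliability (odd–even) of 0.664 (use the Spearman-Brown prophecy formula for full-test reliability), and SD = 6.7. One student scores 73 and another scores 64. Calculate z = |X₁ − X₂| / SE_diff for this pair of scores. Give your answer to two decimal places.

2.11

Full-length reliability (Spearman-Brown) = 2(0.664)/(1+0.664) ≈ 0.7981
The standard error of measurement is 6.7000*√(1 − 0.7981) ≈ 6.7000*0.4494 ≈ 3.0107.
Standard error of the difference = 3.0107·√2 ≈ 4.2578
z = 9 / 4.2578 ≈ 2.1138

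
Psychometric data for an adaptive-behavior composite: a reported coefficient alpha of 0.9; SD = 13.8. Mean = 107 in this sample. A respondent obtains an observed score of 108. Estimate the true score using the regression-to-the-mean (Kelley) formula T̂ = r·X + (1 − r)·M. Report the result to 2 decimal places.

Estimated true score = 0.900*108 + (1 − 0.900)*107 ≈ 107.900

107.90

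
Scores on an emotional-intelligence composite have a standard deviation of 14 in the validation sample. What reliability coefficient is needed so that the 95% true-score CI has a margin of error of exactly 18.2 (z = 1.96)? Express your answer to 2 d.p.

Required SEM = 18.2 / 1.96 ≈ 9.2857
r = 1 − (SEM / SD)² = 1 − (9.2857 / 14)² ≈ 1 − 0.4399 ≈ 0.5601

0.56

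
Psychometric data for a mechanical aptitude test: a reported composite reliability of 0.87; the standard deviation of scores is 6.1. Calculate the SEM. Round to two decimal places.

2.20

SEM = 6.1000 · √(1 − 0.8700) = 6.1000 · √0.1300 ≈ 6.1000 · 0.3606 ≈ 2.1994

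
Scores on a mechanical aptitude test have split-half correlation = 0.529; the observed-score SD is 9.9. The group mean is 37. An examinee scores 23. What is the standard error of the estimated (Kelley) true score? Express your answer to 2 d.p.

4.57

Spearman-Brown: r = 2(0.529) / (1 + 0.529) = 1.0580 / 1.5290 ≈ 0.6920
SE_est = SD * √(r(1 − r)) = 9.9000 * √0.2132 ≈ 9.9000 * 0.4617 ≈ 4.5707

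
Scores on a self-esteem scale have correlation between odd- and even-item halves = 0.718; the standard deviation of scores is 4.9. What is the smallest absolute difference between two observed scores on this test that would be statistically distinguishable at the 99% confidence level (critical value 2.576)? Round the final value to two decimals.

Spearman-Brown: r = 2(0.718) / (1 + 0.718) = 1.436 / 1.718 ≈ 0.836
The standard error of measurement is 4.900·√(1 − 0.836) ≈ 4.900·0.405 ≈ 1.985.
Standard error of the difference = 1.985·√2 ≈ 2.808
Smallest detectable difference = 2.576·2.808 ≈ 7.232

7.23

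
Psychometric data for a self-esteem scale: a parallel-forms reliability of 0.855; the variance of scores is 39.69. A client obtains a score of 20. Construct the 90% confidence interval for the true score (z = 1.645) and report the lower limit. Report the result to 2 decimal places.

16.05

SD = √39.69 ≈ 6.3000
SEM = 6.3000 * √(1 − 0.8550) = 6.3000 * √0.1450 ≈ 6.3000 * 0.3808 ≈ 2.3990
1.645 * SEM ≈ 3.9463
Lower bound: 20 − 3.9463 = 16.0537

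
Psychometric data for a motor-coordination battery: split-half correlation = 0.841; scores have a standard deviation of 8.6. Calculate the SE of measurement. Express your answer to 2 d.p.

2.53

Full-length reliability (Spearman-Brown) = 2(0.841)/(1+0.841) ≈ 0.914
SEM = 8.600 × √(1 − 0.914) = 8.600 × √0.086 ≈ 8.600 × 0.294 ≈ 2.527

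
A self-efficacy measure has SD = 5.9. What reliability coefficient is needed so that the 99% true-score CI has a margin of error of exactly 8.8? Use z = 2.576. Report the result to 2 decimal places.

0.66

SEM needed = half-width / z = 8.8/2.576 ≃ 3.4161
r = 1 − (3.4161/5.9)² ≃ 1 − 0.3353 ≃ 0.6647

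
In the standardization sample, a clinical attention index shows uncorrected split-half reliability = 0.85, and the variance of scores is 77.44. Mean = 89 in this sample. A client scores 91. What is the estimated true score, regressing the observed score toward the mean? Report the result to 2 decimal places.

90.84

Spearman-Brown: r = 2(0.85) / (1 + 0.85) = 1.7000 / 1.8500 ≈ 0.9189
T̂ = 0.9189(91) + 0.0811(89) ≈ 90.8378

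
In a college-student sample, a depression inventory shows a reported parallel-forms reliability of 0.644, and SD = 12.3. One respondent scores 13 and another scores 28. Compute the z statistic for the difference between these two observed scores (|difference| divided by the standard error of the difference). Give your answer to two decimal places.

1.45

SEM = 12.300 * √(1 − 0.644) = 12.300 * √0.356 ≈ 12.300 * 0.597 ≈ 7.339
SE_diff = √2 * SEM ≈ 10.379
z = 15 / 10.379 ≈ 1.445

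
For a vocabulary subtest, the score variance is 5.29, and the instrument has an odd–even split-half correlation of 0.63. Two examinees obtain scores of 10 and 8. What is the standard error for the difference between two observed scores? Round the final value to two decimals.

SD = √5.29 ≈ 2.300
r_full = 2·0.63 / (1 + 0.63) ≈ 0.773
SEM = 2.300×√(1 − 0.773) ≈ 1.096
Standard error of the difference = 1.096·√2 ≈ 1.550

1.55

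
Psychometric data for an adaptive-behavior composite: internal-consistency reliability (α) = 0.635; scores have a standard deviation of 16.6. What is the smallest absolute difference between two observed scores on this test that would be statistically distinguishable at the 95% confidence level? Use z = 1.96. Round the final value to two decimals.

The standard error of measurement is 16.600×√(1 − 0.635) ≈ 16.600×0.604 ≈ 10.029.
SE_diff = √2 × SEM ≈ 14.183
Smallest detectable difference = 1.96×14.183 ≈ 27.799

27.80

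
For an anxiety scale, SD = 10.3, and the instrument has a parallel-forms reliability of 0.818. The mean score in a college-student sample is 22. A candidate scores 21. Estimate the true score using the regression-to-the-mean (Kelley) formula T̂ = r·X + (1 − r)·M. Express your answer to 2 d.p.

T̂ = 0.818(21) + 0.182(22) ≃ 21.182

21.18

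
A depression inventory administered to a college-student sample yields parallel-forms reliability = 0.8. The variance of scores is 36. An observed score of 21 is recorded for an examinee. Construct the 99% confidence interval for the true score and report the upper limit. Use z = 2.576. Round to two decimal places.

27.91

σ = 36^(1/2) = 6.0000
The standard error of measurement is 6.0000·√(1 − 0.8000) ≃ 6.0000·0.4472 ≃ 2.6833.
Half-width = 2.576·2.6833 ≃ 6.9121
Upper limit = 21 + 6.9121 ≃ 27.9121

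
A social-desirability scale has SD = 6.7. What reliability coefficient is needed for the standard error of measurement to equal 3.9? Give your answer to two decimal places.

0.66

r = 1 − (3.9000/6.7)² ≈ 1 − 0.3388 ≈ 0.6612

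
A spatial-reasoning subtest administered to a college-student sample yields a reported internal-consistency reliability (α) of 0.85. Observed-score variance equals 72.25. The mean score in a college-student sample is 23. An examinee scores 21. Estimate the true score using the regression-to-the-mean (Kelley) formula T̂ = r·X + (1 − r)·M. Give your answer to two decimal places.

T̂ = r·X + (1 − r)·M = 0.850×21 + 0.150×23 = 17.850 + 3.450 ≈ 21.300

21.30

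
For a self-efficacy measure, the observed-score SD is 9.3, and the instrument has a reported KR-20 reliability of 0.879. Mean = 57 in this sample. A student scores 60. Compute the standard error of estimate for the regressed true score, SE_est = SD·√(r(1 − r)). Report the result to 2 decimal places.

3.03

SE_est = 9.300·√[r(1 − r)] ≈ 3.033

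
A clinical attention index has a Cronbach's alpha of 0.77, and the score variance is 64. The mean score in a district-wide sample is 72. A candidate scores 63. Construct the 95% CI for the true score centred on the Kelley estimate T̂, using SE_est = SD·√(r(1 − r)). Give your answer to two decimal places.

[58.47, 71.67]

SD = √64 = 8.0000
T̂ = r·X + (1 − r)·M = 0.7700×63 + 0.2300×72 = 48.5100 + 16.5600 ≈ 65.0700
SE_est = 8.0000·√[r(1 − r)] ≈ 3.3667
CI = 65.0700 ± 1.96 × 3.3667 → [58.4713, 71.6687]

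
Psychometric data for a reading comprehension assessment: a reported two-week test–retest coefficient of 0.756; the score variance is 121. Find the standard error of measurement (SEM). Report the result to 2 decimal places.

SD = √121 ≈ 11.000
SEM = 11.000 × √(1 − 0.756) = 11.000 × √0.244 ≈ 11.000 × 0.494 ≈ 5.434

5.43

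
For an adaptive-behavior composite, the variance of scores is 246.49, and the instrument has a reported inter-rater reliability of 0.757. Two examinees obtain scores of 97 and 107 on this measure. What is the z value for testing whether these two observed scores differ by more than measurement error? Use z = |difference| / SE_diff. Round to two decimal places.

0.91

SD = √246.49 = 15.700
The standard error of measurement is 15.700·√(1 − 0.757) ≈ 15.700·0.493 ≈ 7.739.
Standard error of the difference = 7.739·√2 ≈ 10.945
z = 10 / 10.945 ≈ 0.914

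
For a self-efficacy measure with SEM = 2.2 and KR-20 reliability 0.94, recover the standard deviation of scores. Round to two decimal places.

8.98

SD = SEM / √(1 − r) = 2.2 / √0.060 ≈ 2.2 / 0.245 ≈ 8.981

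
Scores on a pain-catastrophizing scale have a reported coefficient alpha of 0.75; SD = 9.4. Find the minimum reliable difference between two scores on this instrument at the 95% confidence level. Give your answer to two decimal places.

SEM = 9.4000 · √(1 − 0.7500) = 9.4000 · √0.2500 ≈ 9.4000 · 0.5000 ≈ 4.7000
Standard error of the difference = 4.7000·√2 ≈ 6.6468
Smallest detectable difference = 1.96·6.6468 ≈ 13.0277

13.03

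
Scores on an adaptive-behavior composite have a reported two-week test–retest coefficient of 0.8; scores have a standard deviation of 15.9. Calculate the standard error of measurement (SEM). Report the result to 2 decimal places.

7.11

SEM = 15.9000 * √(1 − 0.8000) = 15.9000 * √0.2000 ≈ 15.9000 * 0.4472 ≈ 7.1107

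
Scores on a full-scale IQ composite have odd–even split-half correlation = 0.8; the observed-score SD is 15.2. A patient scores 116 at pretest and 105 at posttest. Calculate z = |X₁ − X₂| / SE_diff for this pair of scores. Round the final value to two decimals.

Spearman-Brown: r = 2(0.8) / (1 + 0.8) = 1.6000 / 1.8000 ≈ 0.8889
The standard error of measurement is 15.2000·√(1 − 0.8889) ≈ 15.2000·0.3333 ≈ 5.0667.
Standard error of the difference = 5.0667·√2 ≈ 7.1653
z = |116 − 105| / 7.1653 = 11 / 7.1653 ≈ 1.5352

1.54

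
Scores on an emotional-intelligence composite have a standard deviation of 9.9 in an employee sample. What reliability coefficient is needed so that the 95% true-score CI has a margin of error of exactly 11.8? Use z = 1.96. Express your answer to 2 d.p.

0.63

Required SEM = 11.8 / 1.96 ≃ 6.020
r = 1 − (SEM / SD)² = 1 − (6.020 / 9.9)² ≃ 1 − 0.370 ≃ 0.630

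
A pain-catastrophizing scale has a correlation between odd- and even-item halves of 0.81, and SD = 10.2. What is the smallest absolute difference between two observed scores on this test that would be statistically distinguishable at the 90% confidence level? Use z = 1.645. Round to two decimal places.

Spearman-Brown: r = 2(0.81) / (1 + 0.81) = 1.6200 / 1.8100 ≈ 0.8950
SEM = 10.2000*√(1 − 0.8950) ≈ 3.3047
SE_diff = √2 * SEM ≈ 4.6736
Smallest detectable difference = 1.645*4.6736 ≈ 7.6881

7.69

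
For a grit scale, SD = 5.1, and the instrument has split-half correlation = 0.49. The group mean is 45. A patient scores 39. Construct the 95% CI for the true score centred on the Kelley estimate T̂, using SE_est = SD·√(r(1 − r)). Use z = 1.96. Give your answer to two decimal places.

Full-length reliability (Spearman-Brown) = 2(0.49)/(1+0.49) ≈ 0.6577
Estimated true score = 0.6577*39 + (1 − 0.6577)*45 ≈ 41.0537
SE_est = 5.1000*√(0.6577*0.3423) ≈ 2.4198
CI = 41.0537 ± 1.96 * 2.4198 → [36.3109, 45.7965]

[36.31, 45.80]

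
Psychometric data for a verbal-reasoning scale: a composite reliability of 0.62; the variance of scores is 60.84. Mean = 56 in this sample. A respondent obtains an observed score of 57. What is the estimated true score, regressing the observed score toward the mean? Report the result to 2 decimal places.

56.62

T̂ = 0.620(57) + 0.380(56) ≈ 56.620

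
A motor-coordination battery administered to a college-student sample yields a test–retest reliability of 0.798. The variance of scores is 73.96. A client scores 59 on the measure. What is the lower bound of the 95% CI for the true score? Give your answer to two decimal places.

σ = 73.96^(1/2) = 8.6000
SEM = 8.6000 · √(1 − 0.7980) = 8.6000 · √0.2020 ≈ 8.6000 · 0.4494 ≈ 3.8652
Margin = 1.96 · 3.8652 ≈ 7.5758
Lower limit = 59 − 7.5758 ≈ 51.4242

51.42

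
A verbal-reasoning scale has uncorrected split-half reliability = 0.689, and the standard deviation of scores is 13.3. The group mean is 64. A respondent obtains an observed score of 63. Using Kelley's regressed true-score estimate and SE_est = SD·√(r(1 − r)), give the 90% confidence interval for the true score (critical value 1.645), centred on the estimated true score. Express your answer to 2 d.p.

r_full = 2·0.689 / (1 + 0.689) ≈ 0.81587
T̂ = 0.81587(63) + 0.18413(64) ≈ 63.18413
SE_est = SD × √(r(1 − r)) = 13.30000 × √0.15023 ≈ 13.30000 × 0.38759 ≈ 5.15498
90% CI: 63.18413 ± 8.47994 ≈ (54.70419, 71.66407)

[54.70, 71.66]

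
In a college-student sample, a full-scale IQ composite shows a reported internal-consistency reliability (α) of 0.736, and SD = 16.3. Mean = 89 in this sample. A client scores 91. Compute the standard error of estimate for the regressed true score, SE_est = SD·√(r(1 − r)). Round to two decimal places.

7.19

SE_est = 16.300·√[r(1 − r)] ≈ 7.185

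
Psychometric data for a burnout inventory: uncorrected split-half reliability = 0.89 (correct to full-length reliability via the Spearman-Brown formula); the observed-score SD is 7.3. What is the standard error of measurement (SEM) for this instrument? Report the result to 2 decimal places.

1.76

Spearman-Brown: r = 2(0.89) / (1 + 0.89) = 1.7800 / 1.8900 ≈ 0.9418
The standard error of measurement is 7.3000·√(1 − 0.9418) ≈ 7.3000·0.2412 ≈ 1.7611.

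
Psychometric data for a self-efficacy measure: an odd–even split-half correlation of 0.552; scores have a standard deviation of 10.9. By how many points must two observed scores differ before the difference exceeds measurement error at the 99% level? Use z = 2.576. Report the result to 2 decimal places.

21.33

Full-length reliability (Spearman-Brown) = 2(0.552)/(1+0.552) ≈ 0.7113
SEM = 10.9000 * √(1 − 0.7113) = 10.9000 * √0.2887 ≈ 10.9000 * 0.5373 ≈ 5.8563
Standard error of the difference = 5.8563·√2 ≈ 8.2820
Minimum reliable difference = 2.576 * SE_diff ≈ 2.576 * 8.2820 ≈ 21.3344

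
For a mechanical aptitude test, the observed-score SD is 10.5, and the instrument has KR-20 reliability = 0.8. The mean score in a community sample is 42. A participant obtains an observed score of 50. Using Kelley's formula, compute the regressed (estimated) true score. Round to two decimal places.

T̂ = 0.8000(50) + 0.2000(42) ≃ 48.4000

48.40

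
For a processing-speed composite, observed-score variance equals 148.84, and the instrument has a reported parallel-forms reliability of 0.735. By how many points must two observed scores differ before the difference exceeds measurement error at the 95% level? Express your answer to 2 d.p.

17.41

σ = 148.84^(1/2) = 12.200
SEM = 12.200·√(1 − 0.735) ≃ 6.280
SE_diff = √2 · SEM ≃ 8.882
Minimum reliable difference = 1.96 · SE_diff ≃ 1.96 · 8.882 ≃ 17.408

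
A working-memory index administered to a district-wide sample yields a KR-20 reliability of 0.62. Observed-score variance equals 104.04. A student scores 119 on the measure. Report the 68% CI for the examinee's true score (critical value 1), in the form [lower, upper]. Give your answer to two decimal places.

SD = √104.04 ≈ 10.200
SEM = 10.200 · √(1 − 0.620) = 10.200 · √0.380 ≈ 10.200 · 0.616 ≈ 6.288
1 · SEM ≈ 6.288
68% CI: 119 ± 6.288 = [112.712, 125.288]

[112.71, 125.29]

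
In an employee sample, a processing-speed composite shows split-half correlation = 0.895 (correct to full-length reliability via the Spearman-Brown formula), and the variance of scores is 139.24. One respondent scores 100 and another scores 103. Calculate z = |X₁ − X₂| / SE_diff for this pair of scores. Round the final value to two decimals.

SD = √139.24 ≈ 11.800
Spearman-Brown: r = 2(0.895) / (1 + 0.895) = 1.790 / 1.895 ≈ 0.945
SEM = 11.800·√(1 − 0.945) ≈ 2.778
SE_diff = √2 · SEM ≈ 3.928
z = 3 / 3.928 ≈ 0.764

0.76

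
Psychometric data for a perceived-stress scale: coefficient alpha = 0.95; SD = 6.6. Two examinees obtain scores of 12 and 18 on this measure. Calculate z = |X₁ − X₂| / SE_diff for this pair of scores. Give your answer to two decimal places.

SEM = 6.60000 × √(1 − 0.95000) = 6.60000 × √0.05000 ≈ 6.60000 × 0.22361 ≈ 1.47580
SE_diff = SEM × √2 ≈ 1.47580 × 1.41421 ≈ 2.08710
z = 6 / 2.08710 ≈ 2.87480

2.87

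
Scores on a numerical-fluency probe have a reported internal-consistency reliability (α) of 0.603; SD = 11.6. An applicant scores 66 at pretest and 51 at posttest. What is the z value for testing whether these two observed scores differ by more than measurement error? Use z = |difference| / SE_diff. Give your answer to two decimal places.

1.45

SEM = 11.6000 * √(1 − 0.6030) = 11.6000 * √0.3970 ≈ 11.6000 * 0.6301 ≈ 7.3089
SE_diff = SEM * √2 ≈ 7.3089 * 1.4142 ≈ 10.3364
z = 15 / 10.3364 ≈ 1.4512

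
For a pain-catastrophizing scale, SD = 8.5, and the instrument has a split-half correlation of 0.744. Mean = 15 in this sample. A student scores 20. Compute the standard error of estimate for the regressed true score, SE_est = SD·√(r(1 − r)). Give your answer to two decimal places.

r_full = 2·0.744 / (1 + 0.744) ≃ 0.853
SE_est = SD * √(r(1 − r)) = 8.500 * √0.125 ≃ 8.500 * 0.354 ≃ 3.008

3.01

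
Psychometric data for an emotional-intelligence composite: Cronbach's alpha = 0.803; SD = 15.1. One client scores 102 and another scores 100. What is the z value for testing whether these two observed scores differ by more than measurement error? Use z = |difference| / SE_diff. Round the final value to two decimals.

The standard error of measurement is 15.100×√(1 − 0.803) ≈ 15.100×0.444 ≈ 6.702.
Standard error of the difference = 6.702·√2 ≈ 9.478
z = |102 − 100| / 9.478 = 2 / 9.478 ≈ 0.211

0.21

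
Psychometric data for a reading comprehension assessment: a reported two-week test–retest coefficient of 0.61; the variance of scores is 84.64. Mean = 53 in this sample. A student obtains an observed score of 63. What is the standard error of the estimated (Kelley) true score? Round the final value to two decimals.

SD = √84.64 ≈ 9.20000
SE_est = SD · √(r(1 − r)) = 9.20000 · √0.23790 ≈ 9.20000 · 0.48775 ≈ 4.48730

4.49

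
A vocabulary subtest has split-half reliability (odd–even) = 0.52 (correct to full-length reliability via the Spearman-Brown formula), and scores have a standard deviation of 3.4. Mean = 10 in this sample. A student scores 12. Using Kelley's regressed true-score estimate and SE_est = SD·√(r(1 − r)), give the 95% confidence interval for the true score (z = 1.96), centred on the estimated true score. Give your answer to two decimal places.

r_full = 2·0.52 / (1 + 0.52) ≈ 0.684
T̂ = r·X + (1 − r)·M = 0.684·12 + 0.316·10 ≈ 8.211 + 3.158 ≈ 11.368
SE_est = 3.400·√(0.684·0.316) ≈ 1.580
95% CI: 11.368 ± 3.098 ≈ (8.271, 14.466)

[8.27, 14.47]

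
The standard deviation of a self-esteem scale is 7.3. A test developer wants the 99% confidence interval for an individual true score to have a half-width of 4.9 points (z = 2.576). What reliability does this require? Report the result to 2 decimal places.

0.93

Required SEM = 4.9 / 2.576 ≈ 1.902
r = 1 − (SEM / SD)² = 1 − (1.902 / 7.3)² ≈ 1 − 0.068 ≈ 0.932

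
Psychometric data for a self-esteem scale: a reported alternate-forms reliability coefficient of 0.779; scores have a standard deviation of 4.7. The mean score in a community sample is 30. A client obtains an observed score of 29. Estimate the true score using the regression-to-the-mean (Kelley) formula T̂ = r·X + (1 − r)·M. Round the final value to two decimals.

T̂ = 0.779(29) + 0.221(30) ≈ 29.221

29.22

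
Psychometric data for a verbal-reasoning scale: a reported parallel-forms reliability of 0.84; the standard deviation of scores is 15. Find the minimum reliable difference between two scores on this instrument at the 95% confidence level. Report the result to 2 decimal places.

16.63

SEM = 15.000×√(1 − 0.840) ≈ 6.000
SE_diff = √2 × SEM ≈ 8.485
Minimum reliable difference = 1.96 × SE_diff ≈ 1.96 × 8.485 ≈ 16.631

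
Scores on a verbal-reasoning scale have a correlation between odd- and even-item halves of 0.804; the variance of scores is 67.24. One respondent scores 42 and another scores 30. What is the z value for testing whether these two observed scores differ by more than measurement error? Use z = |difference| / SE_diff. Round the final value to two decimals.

3.14

SD = √67.24 ≃ 8.2000
Full-length reliability (Spearman-Brown) = 2(0.804)/(1+0.804) ≃ 0.8914
The standard error of measurement is 8.2000·√(1 − 0.8914) ≃ 8.2000·0.3296 ≃ 2.7029.
Standard error of the difference = 2.7029·√2 ≃ 3.8224
z = |42 − 30| / 3.8224 = 12 / 3.8224 ≃ 3.1394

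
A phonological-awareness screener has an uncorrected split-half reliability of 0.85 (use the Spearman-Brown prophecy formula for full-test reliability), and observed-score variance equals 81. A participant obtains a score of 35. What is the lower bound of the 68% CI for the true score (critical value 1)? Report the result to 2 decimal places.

SD = √81 ≈ 9.0000
Spearman-Brown: r = 2(0.85) / (1 + 0.85) = 1.7000 / 1.8500 ≈ 0.9189
The standard error of measurement is 9.0000×√(1 − 0.9189) ≈ 9.0000×0.2847 ≈ 2.5627.
Margin = 1 × 2.5627 ≈ 2.5627
Lower limit = 35 − 2.5627 ≈ 32.4373

32.44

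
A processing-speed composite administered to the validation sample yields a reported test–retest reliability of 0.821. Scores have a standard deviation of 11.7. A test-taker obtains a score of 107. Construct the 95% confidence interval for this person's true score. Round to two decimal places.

[97.30, 116.70]

SEM = 11.7000 × √(1 − 0.8210) = 11.7000 × √0.1790 ≈ 11.7000 × 0.4231 ≈ 4.9501
Margin = 1.96 × 4.9501 ≈ 9.7022
CI = 107 ± 9.7022 → [97.2978, 116.7022]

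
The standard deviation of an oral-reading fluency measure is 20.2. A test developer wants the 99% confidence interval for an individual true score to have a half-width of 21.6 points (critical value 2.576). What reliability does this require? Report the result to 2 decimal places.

Required SEM = 21.6 / 2.576 ≃ 8.38509
Required reliability = 1 − (SEM/SD)² = 1 − 0.17231 ≃ 0.82769

0.83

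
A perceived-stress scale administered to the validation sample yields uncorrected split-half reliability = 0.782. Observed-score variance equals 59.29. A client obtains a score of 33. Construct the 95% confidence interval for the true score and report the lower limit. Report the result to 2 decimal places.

σ = 59.29^(1/2) = 7.700
Full-length reliability (Spearman-Brown) = 2(0.782)/(1+0.782) ≈ 0.878
SEM = 7.700 · √(1 − 0.878) = 7.700 · √0.122 ≈ 7.700 · 0.350 ≈ 2.693
1.96 · SEM ≈ 5.279
Lower limit = 33 − 5.279 ≈ 27.721

27.72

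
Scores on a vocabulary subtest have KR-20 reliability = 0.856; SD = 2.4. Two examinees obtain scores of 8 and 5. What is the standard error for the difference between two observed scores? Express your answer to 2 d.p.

SEM = 2.4000 × √(1 − 0.8560) = 2.4000 × √0.1440 ≈ 2.4000 × 0.3795 ≈ 0.9107
SE_diff = √2 × SEM ≈ 1.2880

1.29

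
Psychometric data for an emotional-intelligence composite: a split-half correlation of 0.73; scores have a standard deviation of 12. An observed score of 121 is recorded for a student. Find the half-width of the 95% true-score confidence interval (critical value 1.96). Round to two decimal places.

9.29

r_full = 2·0.73 / (1 + 0.73) ≈ 0.84393
SEM = 12.00000*√(1 − 0.84393) ≈ 4.74067
1.96 * SEM ≈ 9.29172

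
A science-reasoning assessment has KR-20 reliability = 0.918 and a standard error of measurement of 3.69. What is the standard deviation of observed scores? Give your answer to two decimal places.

12.89

SD = SEM / √(1 − r) = 3.69 / √0.08200 ≈ 3.69 / 0.28636 ≈ 12.88604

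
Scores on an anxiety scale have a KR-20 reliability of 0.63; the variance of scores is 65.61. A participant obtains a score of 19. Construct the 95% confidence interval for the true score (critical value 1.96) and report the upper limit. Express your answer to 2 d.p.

σ = 65.61^(1/2) = 8.100
SEM = 8.100×√(1 − 0.630) ≈ 4.927
Half-width = 1.96×4.927 ≈ 9.657
Upper limit = 19 + 9.657 ≈ 28.657

28.66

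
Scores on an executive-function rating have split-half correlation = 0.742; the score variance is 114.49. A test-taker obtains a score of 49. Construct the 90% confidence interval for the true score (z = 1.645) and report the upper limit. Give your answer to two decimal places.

55.77

SD = √114.49 = 10.7000
Full-length reliability (Spearman-Brown) = 2(0.742)/(1+0.742) ≃ 0.8519
The standard error of measurement is 10.7000·√(1 − 0.8519) ≃ 10.7000·0.3848 ≃ 4.1178.
1.645 · SEM ≃ 6.7738
Upper limit = 49 + 6.7738 ≃ 55.7738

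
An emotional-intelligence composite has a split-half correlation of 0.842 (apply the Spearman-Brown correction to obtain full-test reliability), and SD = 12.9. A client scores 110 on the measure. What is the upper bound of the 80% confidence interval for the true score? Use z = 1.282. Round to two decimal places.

Spearman-Brown: r = 2(0.842) / (1 + 0.842) = 1.684 / 1.842 ≈ 0.914
SEM = 12.900 · √(1 − 0.914) = 12.900 · √0.086 ≈ 12.900 · 0.293 ≈ 3.778
Margin = 1.282 · 3.778 ≈ 4.844
Upper bound: 110 + 4.844 = 114.844

114.84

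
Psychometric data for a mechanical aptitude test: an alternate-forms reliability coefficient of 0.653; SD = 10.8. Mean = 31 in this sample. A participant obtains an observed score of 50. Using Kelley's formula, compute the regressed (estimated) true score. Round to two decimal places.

T̂ = 0.6530(50) + 0.3470(31) ≈ 43.4070

43.41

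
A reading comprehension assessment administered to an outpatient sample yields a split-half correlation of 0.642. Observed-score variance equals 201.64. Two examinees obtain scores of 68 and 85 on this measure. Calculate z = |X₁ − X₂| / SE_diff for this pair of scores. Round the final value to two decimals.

SD = √201.64 = 14.2000
r_full = 2·0.642 / (1 + 0.642) ≃ 0.7820
SEM = 14.2000 * √(1 − 0.7820) = 14.2000 * √0.2180 ≃ 14.2000 * 0.4669 ≃ 6.6305
SE_diff = SEM * √2 ≃ 6.6305 * 1.4142 ≃ 9.3769
z = |68 − 85| / 9.3769 = 17 / 9.3769 ≃ 1.8130

1.81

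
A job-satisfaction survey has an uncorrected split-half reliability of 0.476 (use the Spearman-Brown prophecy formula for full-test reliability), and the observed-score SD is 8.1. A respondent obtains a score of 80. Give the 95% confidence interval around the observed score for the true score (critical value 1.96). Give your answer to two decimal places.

r_full = 2·0.476 / (1 + 0.476) ≈ 0.6450
SEM = 8.1000 * √(1 − 0.6450) = 8.1000 * √0.3550 ≈ 8.1000 * 0.5958 ≈ 4.8262
Half-width = 1.96*4.8262 ≈ 9.4594
Interval: (70.5406, 89.4594)

[70.54, 89.46]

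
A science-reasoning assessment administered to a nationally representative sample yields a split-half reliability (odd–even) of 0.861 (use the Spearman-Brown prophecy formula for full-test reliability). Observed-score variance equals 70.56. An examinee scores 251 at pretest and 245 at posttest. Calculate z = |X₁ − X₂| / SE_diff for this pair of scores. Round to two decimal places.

σ = 70.56^(1/2) = 8.40000
r_full = 2·0.861 / (1 + 0.861) ≈ 0.92531
SEM = 8.40000*√(1 − 0.92531) ≈ 2.29569
SE_diff = √2 * SEM ≈ 3.24660
z = 6 / 3.24660 ≈ 1.84809

1.85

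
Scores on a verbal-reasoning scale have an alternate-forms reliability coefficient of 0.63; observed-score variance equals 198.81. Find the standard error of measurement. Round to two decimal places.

SD = √198.81 ≈ 14.1000
The standard error of measurement is 14.1000×√(1 − 0.6300) ≈ 14.1000×0.6083 ≈ 8.5767.

8.58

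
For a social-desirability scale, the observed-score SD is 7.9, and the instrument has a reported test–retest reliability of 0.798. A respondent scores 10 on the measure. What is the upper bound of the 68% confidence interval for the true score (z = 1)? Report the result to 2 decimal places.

The standard error of measurement is 7.900·√(1 − 0.798) ≈ 7.900·0.449 ≈ 3.551.
1 · SEM ≈ 3.551
Upper limit = 10 + 3.551 ≈ 13.551

13.55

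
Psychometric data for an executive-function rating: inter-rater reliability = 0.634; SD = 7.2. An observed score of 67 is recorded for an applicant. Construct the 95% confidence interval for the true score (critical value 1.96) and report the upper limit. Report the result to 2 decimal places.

SEM = 7.200 * √(1 − 0.634) = 7.200 * √0.366 ≈ 7.200 * 0.605 ≈ 4.356
Half-width = 1.96*4.356 ≈ 8.537
Upper limit = 67 + 8.537 ≈ 75.537

75.54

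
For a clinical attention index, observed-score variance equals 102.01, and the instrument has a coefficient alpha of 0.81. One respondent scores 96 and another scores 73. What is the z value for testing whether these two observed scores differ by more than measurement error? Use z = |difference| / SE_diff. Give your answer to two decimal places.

σ = 102.01^(1/2) = 10.10000
SEM = 10.10000 × √(1 − 0.81000) = 10.10000 × √0.19000 ≈ 10.10000 × 0.43589 ≈ 4.40249
SE_diff = SEM × √2 ≈ 4.40249 × 1.41421 ≈ 6.22606
z = 23 / 6.22606 ≈ 3.69415

3.69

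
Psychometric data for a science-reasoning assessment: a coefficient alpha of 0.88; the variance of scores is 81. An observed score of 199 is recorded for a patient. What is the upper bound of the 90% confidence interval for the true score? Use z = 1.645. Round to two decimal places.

204.13

SD = √81 = 9.000
SEM = 9.000×√(1 − 0.880) ≈ 3.118
1.645 × SEM ≈ 5.129
Upper limit = 199 + 5.129 ≈ 204.129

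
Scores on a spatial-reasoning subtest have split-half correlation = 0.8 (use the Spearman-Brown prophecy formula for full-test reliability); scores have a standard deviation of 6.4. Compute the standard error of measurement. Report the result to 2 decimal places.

2.13

Full-length reliability (Spearman-Brown) = 2(0.8)/(1+0.8) ≈ 0.8889
SEM = 6.4000*√(1 − 0.8889) ≈ 2.1333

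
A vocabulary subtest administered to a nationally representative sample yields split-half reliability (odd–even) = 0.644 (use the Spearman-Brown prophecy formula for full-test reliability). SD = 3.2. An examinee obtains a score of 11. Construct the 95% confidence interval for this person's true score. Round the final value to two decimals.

[8.08, 13.92]

Spearman-Brown: r = 2(0.644) / (1 + 0.644) = 1.28800 / 1.64400 ≈ 0.78345
SEM = 3.20000 * √(1 − 0.78345) = 3.20000 * √0.21655 ≈ 3.20000 * 0.46534 ≈ 1.48910
Margin = 1.96 * 1.48910 ≈ 2.91864
Interval: (8.08136, 13.91864)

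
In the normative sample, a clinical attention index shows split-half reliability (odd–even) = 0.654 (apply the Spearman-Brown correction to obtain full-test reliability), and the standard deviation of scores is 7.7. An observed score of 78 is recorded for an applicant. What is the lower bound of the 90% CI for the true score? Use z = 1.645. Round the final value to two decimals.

72.21

r_full = 2·0.654 / (1 + 0.654) ≃ 0.7908
SEM = 7.7000*√(1 − 0.7908) ≃ 3.5218
Half-width = 1.645*3.5218 ≃ 5.7933
Lower limit = 78 − 5.7933 ≃ 72.2067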